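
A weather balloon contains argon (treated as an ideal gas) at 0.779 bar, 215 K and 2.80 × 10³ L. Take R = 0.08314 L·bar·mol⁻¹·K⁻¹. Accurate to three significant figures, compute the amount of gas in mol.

PV = nRT ⇒ n = PV/(RT) = (0.779 × 2.80e+03) / (0.08314 × 215)

n ≈ 122 mol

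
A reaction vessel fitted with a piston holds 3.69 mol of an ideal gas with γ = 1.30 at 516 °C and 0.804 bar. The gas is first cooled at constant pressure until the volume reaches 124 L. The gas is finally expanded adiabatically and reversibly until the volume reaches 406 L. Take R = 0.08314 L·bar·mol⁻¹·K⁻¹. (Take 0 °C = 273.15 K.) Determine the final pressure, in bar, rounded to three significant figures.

P₃ ≈ 0.172 bar

Convert: T₁ = 789.1 K.
From PV = nRT: V₁ = nRT₁/P₁ = 301.1 L.
Isobaric, so V/T is constant: P₂ = P₁; T₂ = T₁·(V₂/V₁) = 325.0 K.
Adiabatic (γ = 1.30), T V^(γ−1) and P V^γ constant: T₃ = T₂·(V₂/V₃)^(γ−1) = 227.7 K; P₃ = P₂·(V₂/V₃)^γ = 0.1720 bar.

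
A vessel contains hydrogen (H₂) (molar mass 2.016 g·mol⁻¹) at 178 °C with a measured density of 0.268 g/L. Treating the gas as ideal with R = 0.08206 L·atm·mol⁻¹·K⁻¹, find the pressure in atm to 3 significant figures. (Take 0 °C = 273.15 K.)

ρ = PM/(RT) ⇒ P = ρRT/M = (0.268 × 0.08206 × 451.1) / 2.016

P ≈ 4.92 atm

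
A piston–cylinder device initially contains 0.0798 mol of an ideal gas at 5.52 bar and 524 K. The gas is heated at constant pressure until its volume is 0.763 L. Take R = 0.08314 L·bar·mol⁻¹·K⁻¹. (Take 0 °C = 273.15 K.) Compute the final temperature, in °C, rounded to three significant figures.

T₂ ≈ 362 °C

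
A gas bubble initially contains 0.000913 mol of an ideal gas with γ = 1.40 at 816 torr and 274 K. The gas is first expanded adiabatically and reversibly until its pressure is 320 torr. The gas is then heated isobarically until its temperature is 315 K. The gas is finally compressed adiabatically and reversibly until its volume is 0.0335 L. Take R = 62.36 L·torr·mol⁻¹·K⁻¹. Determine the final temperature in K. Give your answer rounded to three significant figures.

T₄ ≈ 387 K

From PV = nRT: V₁ = nRT₁/P₁ = 0.01912 L.
Reversible adiabatic, γ = 1.40: T₂ = T₁·(P₂/P₁)^((γ−1)/γ) = 209.7 K; V₂ = V₁·(P₁/P₂)^(1/γ) = 0.03731 L.
P constant ⇒ V ∝ T: P₃ = P₂; V₃ = V₂·(T₃/T₂) = 0.05605 L.
Adiabatic (γ = 1.40), T V^(γ−1) and P V^γ constant: T₄ = T₃·(V₃/V₄)^(γ−1) = 387.0 K; P₄ = P₃·(V₃/V₄)^γ = 657.7 torr.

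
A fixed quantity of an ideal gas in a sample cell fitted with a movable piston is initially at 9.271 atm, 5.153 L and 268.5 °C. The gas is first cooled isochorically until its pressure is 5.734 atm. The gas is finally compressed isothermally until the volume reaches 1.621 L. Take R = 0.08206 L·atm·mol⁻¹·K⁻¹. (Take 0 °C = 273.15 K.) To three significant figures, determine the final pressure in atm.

P₃ ≈ 18.2 atm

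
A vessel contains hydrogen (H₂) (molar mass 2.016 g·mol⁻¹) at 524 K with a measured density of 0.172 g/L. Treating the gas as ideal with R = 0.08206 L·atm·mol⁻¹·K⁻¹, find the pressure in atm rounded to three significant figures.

ρ = PM/(RT) ⇒ P = ρRT/M = (0.172 × 0.08206 × 524.0) / 2.016

P ≈ 3.67 atm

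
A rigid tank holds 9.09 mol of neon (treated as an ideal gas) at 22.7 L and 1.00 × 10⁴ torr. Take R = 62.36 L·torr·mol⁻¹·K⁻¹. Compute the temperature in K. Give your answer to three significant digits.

T ≈ 400 K

PV = nRT ⇒ T = PV/(nR) = (1.00e+04 × 22.7) / (9.09 × 62.36)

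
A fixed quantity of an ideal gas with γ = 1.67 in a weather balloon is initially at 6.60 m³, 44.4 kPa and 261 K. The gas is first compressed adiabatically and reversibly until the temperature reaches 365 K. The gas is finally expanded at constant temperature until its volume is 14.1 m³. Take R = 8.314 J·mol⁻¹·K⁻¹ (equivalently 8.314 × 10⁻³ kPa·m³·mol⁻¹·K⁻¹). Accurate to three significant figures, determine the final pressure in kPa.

P₃ ≈ 29.1 kPa

Adiabatic (γ = 1.67), T V^(γ−1) and P V^γ constant: P₂ = P₁·(T₂/T₁)^(γ/(γ−1)) = 102.4 kPa; V₂ = V₁·(T₁/T₂)^(1/(γ−1)) = 4.001 m³.
T constant ⇒ Boyle's law P V = const: T₃ = T₂; P₃ = P₂·(V₂/V₃) = 29.06 kPa.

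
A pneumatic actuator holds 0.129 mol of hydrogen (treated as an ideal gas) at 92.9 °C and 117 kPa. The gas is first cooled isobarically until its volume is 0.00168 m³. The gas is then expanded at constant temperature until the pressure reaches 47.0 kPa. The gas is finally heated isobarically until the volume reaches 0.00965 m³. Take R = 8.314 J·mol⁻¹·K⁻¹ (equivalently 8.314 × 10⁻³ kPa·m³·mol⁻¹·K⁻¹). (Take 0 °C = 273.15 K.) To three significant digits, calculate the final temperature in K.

T₄ ≈ 423 K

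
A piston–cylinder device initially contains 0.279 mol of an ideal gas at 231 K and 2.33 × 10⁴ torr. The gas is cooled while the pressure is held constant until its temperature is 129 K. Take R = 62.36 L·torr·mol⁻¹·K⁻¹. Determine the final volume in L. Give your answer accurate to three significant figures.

From PV = nRT: V₁ = nRT₁/P₁ = 0.1725 L.
Isobaric, so V/T is constant: P₂ = P₁; V₂ = V₁·(T₂/T₁) = 0.09633 L.

V₂ ≈ 0.0963 L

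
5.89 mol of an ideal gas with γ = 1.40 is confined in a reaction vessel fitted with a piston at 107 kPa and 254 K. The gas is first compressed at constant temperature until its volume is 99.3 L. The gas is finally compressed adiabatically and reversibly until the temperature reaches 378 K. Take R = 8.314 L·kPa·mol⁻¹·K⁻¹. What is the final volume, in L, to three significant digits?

From PV = nRT: V₁ = nRT₁/P₁ = 116.2 L.
Isothermal, so P V is constant: T₂ = T₁; P₂ = P₁·(V₁/V₂) = 125.3 kPa.
Adiabatic (γ = 1.40), T V^(γ−1) and P V^γ constant: P₃ = P₂·(T₃/T₂)^(γ/(γ−1)) = 503.6 kPa; V₃ = V₂·(T₂/T₃)^(1/(γ−1)) = 36.75 L.

V₃ ≈ 36.8 L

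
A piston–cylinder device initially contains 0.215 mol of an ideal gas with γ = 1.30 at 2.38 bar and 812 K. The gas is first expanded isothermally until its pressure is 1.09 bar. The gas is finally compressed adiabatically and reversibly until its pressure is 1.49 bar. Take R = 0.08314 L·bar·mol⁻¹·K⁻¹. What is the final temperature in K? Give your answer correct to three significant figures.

From PV = nRT: V₁ = nRT₁/P₁ = 6.099 L.
T constant ⇒ Boyle's law P V = const: T₂ = T₁; V₂ = V₁·(P₁/P₂) = 13.32 L.
Reversible adiabatic, γ = 1.30: T₃ = T₂·(P₃/P₂)^((γ−1)/γ) = 872.7 K; V₃ = V₂·(P₂/P₃)^(1/γ) = 10.47 L.

T₃ ≈ 873 K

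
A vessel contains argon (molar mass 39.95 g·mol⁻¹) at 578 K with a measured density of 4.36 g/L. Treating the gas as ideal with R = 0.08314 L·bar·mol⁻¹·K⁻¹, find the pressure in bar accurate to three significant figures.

ρ = PM/(RT) ⇒ P = ρRT/M = (4.36 × 0.08314 × 578.0) / 39.95

P ≈ 5.24 bar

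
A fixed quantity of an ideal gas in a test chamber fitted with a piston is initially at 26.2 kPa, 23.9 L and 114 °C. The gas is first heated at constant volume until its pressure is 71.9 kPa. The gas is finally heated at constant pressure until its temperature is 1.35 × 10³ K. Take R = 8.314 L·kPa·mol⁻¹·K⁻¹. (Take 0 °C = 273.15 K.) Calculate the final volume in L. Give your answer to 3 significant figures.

V₃ ≈ 30.4 L

Convert: T₁ = 387.1 K.
Isochoric, so P/T is constant: V₂ = V₁; T₂ = T₁·(P₂/P₁) = 1062 K.
Isobaric, so V/T is constant: P₃ = P₂; V₃ = V₂·(T₃/T₂) = 30.37 L.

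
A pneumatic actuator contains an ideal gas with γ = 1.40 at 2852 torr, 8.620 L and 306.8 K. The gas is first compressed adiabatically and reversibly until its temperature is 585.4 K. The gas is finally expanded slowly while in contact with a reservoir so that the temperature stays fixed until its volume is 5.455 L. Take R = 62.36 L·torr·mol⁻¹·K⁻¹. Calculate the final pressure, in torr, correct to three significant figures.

P₃ ≈ 8.60e+03 torr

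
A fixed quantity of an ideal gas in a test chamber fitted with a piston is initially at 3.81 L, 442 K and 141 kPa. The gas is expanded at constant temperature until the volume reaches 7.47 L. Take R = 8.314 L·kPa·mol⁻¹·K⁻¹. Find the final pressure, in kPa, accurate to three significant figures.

P₂ ≈ 71.9 kPa

T constant ⇒ Boyle's law P V = const: T₂ = T₁; P₂ = P₁·(V₁/V₂) = 71.92 kPa.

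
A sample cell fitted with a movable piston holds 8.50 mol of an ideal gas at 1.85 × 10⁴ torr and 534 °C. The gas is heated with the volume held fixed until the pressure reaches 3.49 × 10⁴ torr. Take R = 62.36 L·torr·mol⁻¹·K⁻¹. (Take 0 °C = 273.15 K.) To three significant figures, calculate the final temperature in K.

T₂ ≈ 1.52e+03 K

Convert: T₁ = 807.1 K.
From PV = nRT: V₁ = nRT₁/P₁ = 23.13 L.
V constant ⇒ P ∝ T: V₂ = V₁; T₂ = T₁·(P₂/P₁) = 1523 K.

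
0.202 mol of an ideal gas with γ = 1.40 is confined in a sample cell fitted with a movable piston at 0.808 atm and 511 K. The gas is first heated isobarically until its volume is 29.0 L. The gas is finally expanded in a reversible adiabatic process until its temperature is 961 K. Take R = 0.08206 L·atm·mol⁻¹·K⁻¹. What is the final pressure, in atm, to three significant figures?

P₃ ≈ 0.209 atm

From PV = nRT: V₁ = nRT₁/P₁ = 10.48 L.
P constant ⇒ V ∝ T: P₂ = P₁; T₂ = T₁·(V₂/V₁) = 1414 K.
Reversible adiabatic, γ = 1.40: P₃ = P₂·(T₃/T₂)^(γ/(γ−1)) = 0.2093 atm; V₃ = V₂·(T₂/T₃)^(1/(γ−1)) = 76.10 L.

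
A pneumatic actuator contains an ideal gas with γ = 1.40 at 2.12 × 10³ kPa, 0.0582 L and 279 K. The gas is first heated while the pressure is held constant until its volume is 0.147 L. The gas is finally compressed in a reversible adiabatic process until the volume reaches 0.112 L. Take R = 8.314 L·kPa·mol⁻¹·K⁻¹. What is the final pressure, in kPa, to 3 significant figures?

P constant ⇒ V ∝ T: P₂ = P₁; T₂ = T₁·(V₂/V₁) = 704.7 K.
Reversible adiabatic, γ = 1.40: T₃ = T₂·(V₂/V₃)^(γ−1) = 785.7 K; P₃ = P₂·(V₂/V₃)^γ = 3102 kPa.

P₃ ≈ 3.10e+03 kPa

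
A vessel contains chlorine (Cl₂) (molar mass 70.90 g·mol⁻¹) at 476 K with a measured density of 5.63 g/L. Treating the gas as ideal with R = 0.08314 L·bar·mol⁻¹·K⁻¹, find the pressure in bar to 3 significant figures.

ρ = PM/(RT) ⇒ P = ρRT/M = (5.63 × 0.08314 × 476.0) / 70.90

P ≈ 3.14 bar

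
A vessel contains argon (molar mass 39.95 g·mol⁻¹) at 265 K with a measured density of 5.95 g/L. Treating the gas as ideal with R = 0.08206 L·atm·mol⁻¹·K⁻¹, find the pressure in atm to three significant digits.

P ≈ 3.24 atm

ρ = PM/(RT) ⇒ P = ρRT/M = (5.95 × 0.08206 × 265.0) / 39.95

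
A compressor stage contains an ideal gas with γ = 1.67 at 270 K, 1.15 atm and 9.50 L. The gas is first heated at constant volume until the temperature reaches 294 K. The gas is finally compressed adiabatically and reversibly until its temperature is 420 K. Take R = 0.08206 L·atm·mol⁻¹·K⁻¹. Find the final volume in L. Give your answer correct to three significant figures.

Isochoric, so P/T is constant: V₂ = V₁; P₂ = P₁·(T₂/T₁) = 1.252 atm.
Reversible adiabatic, γ = 1.67: P₃ = P₂·(T₃/T₂)^(γ/(γ−1)) = 3.046 atm; V₃ = V₂·(T₂/T₃)^(1/(γ−1)) = 5.579 L.

V₃ ≈ 5.58 L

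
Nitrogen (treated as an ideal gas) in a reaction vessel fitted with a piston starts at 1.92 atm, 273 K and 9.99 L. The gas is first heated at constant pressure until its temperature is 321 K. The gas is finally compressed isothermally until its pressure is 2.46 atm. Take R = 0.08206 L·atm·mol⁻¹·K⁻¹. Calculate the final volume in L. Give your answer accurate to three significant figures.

V₃ ≈ 9.17 L

Isobaric, so V/T is constant: P₂ = P₁; V₂ = V₁·(T₂/T₁) = 11.75 L.
T constant ⇒ Boyle's law P V = const: T₃ = T₂; V₃ = V₂·(P₂/P₃) = 9.168 L.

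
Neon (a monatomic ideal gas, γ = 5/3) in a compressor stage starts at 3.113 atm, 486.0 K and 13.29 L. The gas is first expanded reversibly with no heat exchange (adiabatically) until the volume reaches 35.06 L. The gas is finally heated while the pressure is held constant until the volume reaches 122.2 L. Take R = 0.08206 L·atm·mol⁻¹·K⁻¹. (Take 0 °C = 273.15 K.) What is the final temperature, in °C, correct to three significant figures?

Adiabatic (γ = 5/3), T V^(γ−1) and P V^γ constant: T₂ = T₁·(V₁/V₂)^(γ−1) = 254.6 K; P₂ = P₁·(V₁/V₂)^γ = 0.6181 atm.
Isobaric, so V/T is constant: P₃ = P₂; T₃ = T₂·(V₃/V₂) = 887.2 K.

T₃ ≈ 614 °C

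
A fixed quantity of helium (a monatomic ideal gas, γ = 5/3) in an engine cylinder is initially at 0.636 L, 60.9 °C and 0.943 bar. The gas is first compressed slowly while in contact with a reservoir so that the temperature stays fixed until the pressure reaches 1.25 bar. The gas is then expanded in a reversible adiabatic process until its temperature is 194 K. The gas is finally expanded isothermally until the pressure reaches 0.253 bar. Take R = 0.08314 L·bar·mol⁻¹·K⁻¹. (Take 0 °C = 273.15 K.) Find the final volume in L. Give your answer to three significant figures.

V₄ ≈ 1.38 L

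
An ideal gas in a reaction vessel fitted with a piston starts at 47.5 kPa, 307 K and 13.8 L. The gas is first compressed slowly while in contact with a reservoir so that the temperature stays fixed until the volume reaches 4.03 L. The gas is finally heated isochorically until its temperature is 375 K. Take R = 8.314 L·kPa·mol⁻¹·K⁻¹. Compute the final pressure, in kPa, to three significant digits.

P₃ ≈ 199 kPa

T constant ⇒ Boyle's law P V = const: T₂ = T₁; P₂ = P₁·(V₁/V₂) = 162.7 kPa.
Isochoric, so P/T is constant: V₃ = V₂; P₃ = P₂·(T₃/T₂) = 198.7 kPa.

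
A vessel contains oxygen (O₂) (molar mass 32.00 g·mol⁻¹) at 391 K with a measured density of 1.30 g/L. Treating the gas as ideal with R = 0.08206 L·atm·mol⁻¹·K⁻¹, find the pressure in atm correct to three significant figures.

ρ = PM/(RT) ⇒ P = ρRT/M = (1.30 × 0.08206 × 391.0) / 32.00

P ≈ 1.30 atm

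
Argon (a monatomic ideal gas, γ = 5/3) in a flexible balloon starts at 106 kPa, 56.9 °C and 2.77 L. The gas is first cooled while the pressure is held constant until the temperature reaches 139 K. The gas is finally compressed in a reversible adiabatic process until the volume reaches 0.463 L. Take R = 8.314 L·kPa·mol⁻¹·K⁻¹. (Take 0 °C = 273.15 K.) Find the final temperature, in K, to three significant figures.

T₃ ≈ 257 K

Convert: T₁ = 330.0 K.
Isobaric, so V/T is constant: P₂ = P₁; V₂ = V₁·(T₂/T₁) = 1.167 L.
Reversible adiabatic, γ = 5/3: T₃ = T₂·(V₂/V₃)^(γ−1) = 257.4 K; P₃ = P₂·(V₂/V₃)^γ = 494.5 kPa.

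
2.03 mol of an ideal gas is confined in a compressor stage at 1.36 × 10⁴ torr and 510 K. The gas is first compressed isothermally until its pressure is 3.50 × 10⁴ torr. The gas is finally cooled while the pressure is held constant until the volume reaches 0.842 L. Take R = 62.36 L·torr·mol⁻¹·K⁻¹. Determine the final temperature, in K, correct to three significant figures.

From PV = nRT: V₁ = nRT₁/P₁ = 4.747 L.
T constant ⇒ Boyle's law P V = const: T₂ = T₁; V₂ = V₁·(P₁/P₂) = 1.845 L.
P constant ⇒ V ∝ T: P₃ = P₂; T₃ = T₂·(V₃/V₂) = 232.8 K.

T₃ ≈ 233 K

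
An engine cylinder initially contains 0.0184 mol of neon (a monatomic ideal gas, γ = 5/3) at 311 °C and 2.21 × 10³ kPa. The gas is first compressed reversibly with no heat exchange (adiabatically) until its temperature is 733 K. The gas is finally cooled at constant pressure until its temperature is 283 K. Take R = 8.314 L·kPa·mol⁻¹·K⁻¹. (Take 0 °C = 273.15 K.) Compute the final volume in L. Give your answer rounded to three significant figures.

V₃ ≈ 0.0111 L

Convert: T₁ = 584.1 K.
From PV = nRT: V₁ = nRT₁/P₁ = 0.04044 L.
Reversible adiabatic, γ = 5/3: P₂ = P₁·(T₂/T₁)^(γ/(γ−1)) = 3898 kPa; V₂ = V₁·(T₁/T₂)^(1/(γ−1)) = 0.02877 L.
Isobaric, so V/T is constant: P₃ = P₂; V₃ = V₂·(T₃/T₂) = 0.01111 L.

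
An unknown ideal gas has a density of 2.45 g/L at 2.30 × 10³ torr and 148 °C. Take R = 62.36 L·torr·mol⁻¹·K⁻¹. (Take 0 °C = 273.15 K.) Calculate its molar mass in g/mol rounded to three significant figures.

M ≈ 28.0 g/mol

ρ = PM/(RT) ⇒ M = ρRT/P = (2.45 × 62.36 × 421.1) / 2.30e+03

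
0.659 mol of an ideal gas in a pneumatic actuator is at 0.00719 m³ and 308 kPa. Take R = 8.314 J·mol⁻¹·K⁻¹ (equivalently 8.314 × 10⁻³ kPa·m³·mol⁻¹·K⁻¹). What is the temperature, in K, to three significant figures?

T ≈ 404 K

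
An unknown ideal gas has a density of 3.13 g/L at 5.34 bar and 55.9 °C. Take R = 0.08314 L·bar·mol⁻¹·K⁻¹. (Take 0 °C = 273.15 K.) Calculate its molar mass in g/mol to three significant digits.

ρ = PM/(RT) ⇒ M = ρRT/P = (3.13 × 0.08314 × 329.0) / 5.34

M ≈ 16.0 g/mol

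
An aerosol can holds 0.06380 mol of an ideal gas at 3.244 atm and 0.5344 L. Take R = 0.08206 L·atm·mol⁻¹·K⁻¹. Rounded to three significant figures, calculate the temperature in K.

T ≈ 331 K

PV = nRT ⇒ T = PV/(nR) = (3.244 × 0.5344) / (0.06380 × 0.08206)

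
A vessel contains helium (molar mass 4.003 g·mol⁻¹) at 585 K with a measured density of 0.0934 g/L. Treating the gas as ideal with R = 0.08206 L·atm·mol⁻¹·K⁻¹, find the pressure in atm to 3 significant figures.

P ≈ 1.12 atm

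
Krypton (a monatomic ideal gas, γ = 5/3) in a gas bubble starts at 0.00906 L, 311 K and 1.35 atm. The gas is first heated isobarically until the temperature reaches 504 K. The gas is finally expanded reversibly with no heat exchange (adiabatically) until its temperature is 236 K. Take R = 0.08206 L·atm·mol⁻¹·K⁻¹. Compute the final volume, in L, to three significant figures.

V₃ ≈ 0.0458 L

P constant ⇒ V ∝ T: P₂ = P₁; V₂ = V₁·(T₂/T₁) = 0.01468 L.
Adiabatic (γ = 5/3), T V^(γ−1) and P V^γ constant: P₃ = P₂·(T₃/T₂)^(γ/(γ−1)) = 0.2026 atm; V₃ = V₂·(T₂/T₃)^(1/(γ−1)) = 0.04582 L.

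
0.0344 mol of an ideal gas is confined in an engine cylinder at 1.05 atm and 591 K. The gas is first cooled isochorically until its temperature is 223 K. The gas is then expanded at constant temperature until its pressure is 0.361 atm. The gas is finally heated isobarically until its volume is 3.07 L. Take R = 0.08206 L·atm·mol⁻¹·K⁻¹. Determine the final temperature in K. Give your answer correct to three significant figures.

From PV = nRT: V₁ = nRT₁/P₁ = 1.589 L.
V constant ⇒ P ∝ T: V₂ = V₁; P₂ = P₁·(T₂/T₁) = 0.3962 atm.
Isothermal, so P V is constant: T₃ = T₂; V₃ = V₂·(P₂/P₃) = 1.744 L.
P constant ⇒ V ∝ T: P₄ = P₃; T₄ = T₃·(V₄/V₃) = 392.6 K.

T₄ ≈ 393 K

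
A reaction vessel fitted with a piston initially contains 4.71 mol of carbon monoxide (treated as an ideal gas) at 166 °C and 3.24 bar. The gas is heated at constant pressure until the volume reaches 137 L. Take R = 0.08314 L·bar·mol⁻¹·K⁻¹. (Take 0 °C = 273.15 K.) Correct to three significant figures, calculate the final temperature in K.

T₂ ≈ 1.13e+03 K

Convert: T₁ = 439.1 K.
From PV = nRT: V₁ = nRT₁/P₁ = 53.08 L.
Isobaric, so V/T is constant: P₂ = P₁; T₂ = T₁·(V₂/V₁) = 1134 K.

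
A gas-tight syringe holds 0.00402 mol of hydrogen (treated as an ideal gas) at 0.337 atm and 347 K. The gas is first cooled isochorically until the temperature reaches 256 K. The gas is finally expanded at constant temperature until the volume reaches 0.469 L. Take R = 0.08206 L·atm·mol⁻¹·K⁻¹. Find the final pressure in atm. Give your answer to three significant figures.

P₃ ≈ 0.180 atm

From PV = nRT: V₁ = nRT₁/P₁ = 0.3397 L.
Isochoric, so P/T is constant: V₂ = V₁; P₂ = P₁·(T₂/T₁) = 0.2486 atm.
T constant ⇒ Boyle's law P V = const: T₃ = T₂; P₃ = P₂·(V₂/V₃) = 0.1801 atm.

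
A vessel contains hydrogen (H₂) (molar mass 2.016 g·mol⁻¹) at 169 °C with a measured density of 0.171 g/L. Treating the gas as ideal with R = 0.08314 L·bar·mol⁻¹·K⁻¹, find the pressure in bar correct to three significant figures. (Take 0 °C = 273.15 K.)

P ≈ 3.12 bar

ρ = PM/(RT) ⇒ P = ρRT/M = (0.171 × 0.08314 × 442.1) / 2.016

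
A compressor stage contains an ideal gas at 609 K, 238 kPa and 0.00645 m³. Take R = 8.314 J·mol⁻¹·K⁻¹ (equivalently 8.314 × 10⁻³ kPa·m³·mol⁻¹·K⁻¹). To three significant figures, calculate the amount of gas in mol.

n ≈ 0.303 mol

PV = nRT ⇒ n = PV/(RT) = (238 × 0.00645) / (8.314 × 10⁻³ × 609)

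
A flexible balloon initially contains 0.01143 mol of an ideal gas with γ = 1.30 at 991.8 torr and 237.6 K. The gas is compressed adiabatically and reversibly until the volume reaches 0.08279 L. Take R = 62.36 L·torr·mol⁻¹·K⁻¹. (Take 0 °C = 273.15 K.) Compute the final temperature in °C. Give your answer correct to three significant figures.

From PV = nRT: V₁ = nRT₁/P₁ = 0.1708 L.
Reversible adiabatic, γ = 1.30: T₂ = T₁·(V₁/V₂)^(γ−1) = 295.2 K; P₂ = P₁·(V₁/V₂)^γ = 2542 torr.

T₂ ≈ 22.1 °C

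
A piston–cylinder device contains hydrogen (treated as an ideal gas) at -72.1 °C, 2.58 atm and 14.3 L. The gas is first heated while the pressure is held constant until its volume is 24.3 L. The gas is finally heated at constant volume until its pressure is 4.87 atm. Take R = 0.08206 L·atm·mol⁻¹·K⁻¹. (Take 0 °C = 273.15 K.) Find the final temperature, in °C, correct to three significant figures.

T₃ ≈ 372 °C

Convert: T₁ = 201.0 K.
P constant ⇒ V ∝ T: P₂ = P₁; T₂ = T₁·(V₂/V₁) = 341.6 K.
V constant ⇒ P ∝ T: V₃ = V₂; T₃ = T₂·(P₃/P₂) = 644.9 K.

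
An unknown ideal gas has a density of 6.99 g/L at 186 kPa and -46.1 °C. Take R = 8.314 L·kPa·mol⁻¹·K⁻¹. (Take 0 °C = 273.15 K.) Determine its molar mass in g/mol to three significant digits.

M ≈ 70.9 g/mol

ρ = PM/(RT) ⇒ M = ρRT/P = (6.99 × 8.314 × 227.0) / 186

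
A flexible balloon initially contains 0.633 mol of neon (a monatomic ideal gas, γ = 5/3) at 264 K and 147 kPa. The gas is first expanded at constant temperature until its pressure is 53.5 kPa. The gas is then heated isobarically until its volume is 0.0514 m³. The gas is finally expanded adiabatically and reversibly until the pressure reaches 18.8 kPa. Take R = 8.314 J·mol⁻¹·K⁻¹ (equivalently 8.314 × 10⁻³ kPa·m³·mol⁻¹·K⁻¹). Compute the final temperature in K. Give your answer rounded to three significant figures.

T₄ ≈ 344 K

From PV = nRT: V₁ = nRT₁/P₁ = 0.009451 m³.
Isothermal, so P V is constant: T₂ = T₁; V₂ = V₁·(P₁/P₂) = 0.02597 m³.
P constant ⇒ V ∝ T: P₃ = P₂; T₃ = T₂·(V₃/V₂) = 522.5 K.
Adiabatic (γ = 5/3), T V^(γ−1) and P V^γ constant: T₄ = T₃·(P₄/P₃)^((γ−1)/γ) = 343.9 K; V₄ = V₃·(P₃/P₄)^(1/γ) = 0.09627 m³.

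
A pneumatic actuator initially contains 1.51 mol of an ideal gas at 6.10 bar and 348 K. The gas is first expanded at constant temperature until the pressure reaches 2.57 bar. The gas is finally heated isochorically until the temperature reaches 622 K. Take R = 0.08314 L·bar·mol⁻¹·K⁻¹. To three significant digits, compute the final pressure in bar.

From PV = nRT: V₁ = nRT₁/P₁ = 7.162 L.
T constant ⇒ Boyle's law P V = const: T₂ = T₁; V₂ = V₁·(P₁/P₂) = 17.00 L.
Isochoric, so P/T is constant: V₃ = V₂; P₃ = P₂·(T₃/T₂) = 4.594 bar.

P₃ ≈ 4.59 bar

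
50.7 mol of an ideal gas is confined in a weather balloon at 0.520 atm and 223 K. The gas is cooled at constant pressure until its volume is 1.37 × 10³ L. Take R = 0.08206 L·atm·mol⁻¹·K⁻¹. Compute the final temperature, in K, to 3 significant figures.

From PV = nRT: V₁ = nRT₁/P₁ = 1784 L.
P constant ⇒ V ∝ T: P₂ = P₁; T₂ = T₁·(V₂/V₁) = 171.2 K.

T₂ ≈ 171 K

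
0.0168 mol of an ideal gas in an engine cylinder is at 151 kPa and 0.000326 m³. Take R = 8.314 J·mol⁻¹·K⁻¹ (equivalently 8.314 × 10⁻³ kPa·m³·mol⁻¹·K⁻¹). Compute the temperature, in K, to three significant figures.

PV = nRT ⇒ T = PV/(nR) = (151 × 0.000326) / (0.0168 × 8.314 × 10⁻³)

T ≈ 352 K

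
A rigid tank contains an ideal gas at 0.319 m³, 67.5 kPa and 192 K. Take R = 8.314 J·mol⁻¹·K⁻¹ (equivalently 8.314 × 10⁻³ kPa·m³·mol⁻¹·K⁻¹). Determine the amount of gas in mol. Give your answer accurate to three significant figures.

n ≈ 13.5 mol

PV = nRT ⇒ n = PV/(RT) = (67.5 × 0.319) / (8.314 × 10⁻³ × 192)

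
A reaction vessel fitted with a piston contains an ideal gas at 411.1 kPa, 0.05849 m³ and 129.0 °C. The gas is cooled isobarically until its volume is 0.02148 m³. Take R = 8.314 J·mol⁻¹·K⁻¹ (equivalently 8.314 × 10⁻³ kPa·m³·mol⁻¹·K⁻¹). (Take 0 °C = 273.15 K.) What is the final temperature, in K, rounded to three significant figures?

Convert: T₁ = 402.1 K.
P constant ⇒ V ∝ T: P₂ = P₁; T₂ = T₁·(V₂/V₁) = 147.7 K.

T₂ ≈ 148 K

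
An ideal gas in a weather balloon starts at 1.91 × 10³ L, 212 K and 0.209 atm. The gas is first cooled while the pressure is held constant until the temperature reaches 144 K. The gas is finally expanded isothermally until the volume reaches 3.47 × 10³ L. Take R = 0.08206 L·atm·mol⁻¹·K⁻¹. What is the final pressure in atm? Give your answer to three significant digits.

Isobaric, so V/T is constant: P₂ = P₁; V₂ = V₁·(T₂/T₁) = 1297 L.
Isothermal, so P V is constant: T₃ = T₂; P₃ = P₂·(V₂/V₃) = 0.07814 atm.

P₃ ≈ 0.0781 atm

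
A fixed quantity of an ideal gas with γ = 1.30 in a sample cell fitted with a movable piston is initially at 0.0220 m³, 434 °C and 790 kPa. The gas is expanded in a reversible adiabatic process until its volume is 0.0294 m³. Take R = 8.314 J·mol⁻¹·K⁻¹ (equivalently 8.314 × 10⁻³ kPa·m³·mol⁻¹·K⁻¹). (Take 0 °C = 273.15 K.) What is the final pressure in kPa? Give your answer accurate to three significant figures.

Convert: T₁ = 707.1 K.
Reversible adiabatic, γ = 1.30: T₂ = T₁·(V₁/V₂)^(γ−1) = 648.2 K; P₂ = P₁·(V₁/V₂)^γ = 541.9 kPa.

P₂ ≈ 542 kPa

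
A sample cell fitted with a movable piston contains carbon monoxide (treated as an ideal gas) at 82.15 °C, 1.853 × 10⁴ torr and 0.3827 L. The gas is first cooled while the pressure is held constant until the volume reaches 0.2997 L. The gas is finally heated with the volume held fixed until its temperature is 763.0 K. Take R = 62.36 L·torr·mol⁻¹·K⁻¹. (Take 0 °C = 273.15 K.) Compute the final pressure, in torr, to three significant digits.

P₃ ≈ 5.08e+04 torr

Convert: T₁ = 355.3 K.
Isobaric, so V/T is constant: P₂ = P₁; T₂ = T₁·(V₂/V₁) = 278.2 K.
Isochoric, so P/T is constant: V₃ = V₂; P₃ = P₂·(T₃/T₂) = 5.081e+04 torr.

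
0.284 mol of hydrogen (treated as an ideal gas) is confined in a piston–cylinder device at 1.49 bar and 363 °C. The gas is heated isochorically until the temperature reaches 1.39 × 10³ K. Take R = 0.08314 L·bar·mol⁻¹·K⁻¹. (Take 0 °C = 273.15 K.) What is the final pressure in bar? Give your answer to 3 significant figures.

P₂ ≈ 3.26 bar

Convert: T₁ = 636.1 K.
From PV = nRT: V₁ = nRT₁/P₁ = 10.08 L.
Isochoric, so P/T is constant: V₂ = V₁; P₂ = P₁·(T₂/T₁) = 3.256 bar.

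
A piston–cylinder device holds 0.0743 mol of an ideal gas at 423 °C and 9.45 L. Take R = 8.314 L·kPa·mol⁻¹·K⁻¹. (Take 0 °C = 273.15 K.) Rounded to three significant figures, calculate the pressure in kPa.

P ≈ 45.5 kPa

Convert: T = 696.15 K.
PV = nRT ⇒ P = nRT/V = (0.0743 × 8.314 × 696.15) / 9.45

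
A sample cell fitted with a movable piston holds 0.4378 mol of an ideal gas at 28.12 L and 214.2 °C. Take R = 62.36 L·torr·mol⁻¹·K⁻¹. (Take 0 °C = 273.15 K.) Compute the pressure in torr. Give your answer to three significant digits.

P ≈ 473 torr

Convert: T = 487.35 K.
PV = nRT ⇒ P = nRT/V = (0.4378 × 62.36 × 487.35) / 28.12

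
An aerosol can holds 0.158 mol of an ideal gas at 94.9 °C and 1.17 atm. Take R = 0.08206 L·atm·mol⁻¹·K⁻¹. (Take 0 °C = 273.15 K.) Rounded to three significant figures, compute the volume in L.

V ≈ 4.08 L

Convert: T = 368.05 K.
PV = nRT ⇒ V = nRT/P = (0.158 × 0.08206 × 368.05) / 1.17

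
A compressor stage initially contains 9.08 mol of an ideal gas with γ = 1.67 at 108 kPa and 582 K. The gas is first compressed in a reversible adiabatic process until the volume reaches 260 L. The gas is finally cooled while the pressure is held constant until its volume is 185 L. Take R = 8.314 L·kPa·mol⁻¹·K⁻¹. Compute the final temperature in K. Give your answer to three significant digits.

T₃ ≈ 559 K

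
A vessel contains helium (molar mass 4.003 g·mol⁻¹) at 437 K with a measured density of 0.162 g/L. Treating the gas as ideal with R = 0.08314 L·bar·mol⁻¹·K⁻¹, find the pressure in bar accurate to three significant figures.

ρ = PM/(RT) ⇒ P = ρRT/M = (0.162 × 0.08314 × 437.0) / 4.003

P ≈ 1.47 bar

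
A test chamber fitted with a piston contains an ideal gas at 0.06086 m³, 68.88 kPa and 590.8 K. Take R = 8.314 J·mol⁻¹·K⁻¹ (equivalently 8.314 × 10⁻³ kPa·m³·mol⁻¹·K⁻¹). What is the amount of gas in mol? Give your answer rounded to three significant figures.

PV = nRT ⇒ n = PV/(RT) = (68.88 × 0.06086) / (8.314 × 10⁻³ × 590.8)

n ≈ 0.853 mol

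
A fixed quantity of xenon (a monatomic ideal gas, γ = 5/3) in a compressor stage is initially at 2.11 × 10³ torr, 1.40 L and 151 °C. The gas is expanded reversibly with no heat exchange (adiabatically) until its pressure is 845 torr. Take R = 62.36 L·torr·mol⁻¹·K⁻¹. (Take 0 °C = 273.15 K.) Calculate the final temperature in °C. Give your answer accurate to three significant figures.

T₂ ≈ 21.0 °C

Convert: T₁ = 424.1 K.
Adiabatic (γ = 5/3), T V^(γ−1) and P V^γ constant: T₂ = T₁·(P₂/P₁)^((γ−1)/γ) = 294.1 K; V₂ = V₁·(P₁/P₂)^(1/γ) = 2.424 L.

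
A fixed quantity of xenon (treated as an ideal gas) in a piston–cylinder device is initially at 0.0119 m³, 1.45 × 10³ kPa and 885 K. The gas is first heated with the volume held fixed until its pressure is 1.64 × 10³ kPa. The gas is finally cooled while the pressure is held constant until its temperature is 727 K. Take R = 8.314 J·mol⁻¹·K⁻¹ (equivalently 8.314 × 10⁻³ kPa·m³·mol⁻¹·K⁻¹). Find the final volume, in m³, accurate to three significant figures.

V₃ ≈ 0.00864 m³

Isochoric, so P/T is constant: V₂ = V₁; T₂ = T₁·(P₂/P₁) = 1001 K.
Isobaric, so V/T is constant: P₃ = P₂; V₃ = V₂·(T₃/T₂) = 0.008643 m³.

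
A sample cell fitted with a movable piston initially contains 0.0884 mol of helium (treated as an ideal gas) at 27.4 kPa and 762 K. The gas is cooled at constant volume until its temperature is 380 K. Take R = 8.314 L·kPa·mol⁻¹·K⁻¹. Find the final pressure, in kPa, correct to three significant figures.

From PV = nRT: V₁ = nRT₁/P₁ = 20.44 L.
V constant ⇒ P ∝ T: V₂ = V₁; P₂ = P₁·(T₂/T₁) = 13.66 kPa.

P₂ ≈ 13.7 kPa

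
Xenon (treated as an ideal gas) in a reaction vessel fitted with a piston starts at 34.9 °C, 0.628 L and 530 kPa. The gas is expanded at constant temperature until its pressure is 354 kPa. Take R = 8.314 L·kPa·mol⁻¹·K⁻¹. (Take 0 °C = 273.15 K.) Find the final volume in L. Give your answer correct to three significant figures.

Convert: T₁ = 308.0 K.
T constant ⇒ Boyle's law P V = const: T₂ = T₁; V₂ = V₁·(P₁/P₂) = 0.9402 L.

V₂ ≈ 0.940 L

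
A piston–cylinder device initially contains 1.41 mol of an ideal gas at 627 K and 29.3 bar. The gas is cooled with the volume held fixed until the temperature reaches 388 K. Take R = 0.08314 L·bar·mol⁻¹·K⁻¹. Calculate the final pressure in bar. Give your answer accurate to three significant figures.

P₂ ≈ 18.1 bar

From PV = nRT: V₁ = nRT₁/P₁ = 2.509 L.
V constant ⇒ P ∝ T: V₂ = V₁; P₂ = P₁·(T₂/T₁) = 18.13 bar.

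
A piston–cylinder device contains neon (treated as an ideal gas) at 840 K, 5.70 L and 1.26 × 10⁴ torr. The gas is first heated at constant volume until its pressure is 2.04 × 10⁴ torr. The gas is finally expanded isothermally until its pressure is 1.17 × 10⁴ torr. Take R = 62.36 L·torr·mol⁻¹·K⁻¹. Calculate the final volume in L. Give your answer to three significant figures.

V constant ⇒ P ∝ T: V₂ = V₁; T₂ = T₁·(P₂/P₁) = 1360 K.
T constant ⇒ Boyle's law P V = const: T₃ = T₂; V₃ = V₂·(P₂/P₃) = 9.938 L.

V₃ ≈ 9.94 L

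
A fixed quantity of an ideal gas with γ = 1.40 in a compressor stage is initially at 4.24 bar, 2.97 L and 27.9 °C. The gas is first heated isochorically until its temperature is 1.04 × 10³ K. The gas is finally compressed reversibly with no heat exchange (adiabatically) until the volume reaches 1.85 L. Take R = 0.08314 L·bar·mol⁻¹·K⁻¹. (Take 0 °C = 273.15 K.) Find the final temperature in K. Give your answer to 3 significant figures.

Convert: T₁ = 301.0 K.
Isochoric, so P/T is constant: V₂ = V₁; P₂ = P₁·(T₂/T₁) = 14.65 bar.
Reversible adiabatic, γ = 1.40: T₃ = T₂·(V₂/V₃)^(γ−1) = 1257 K; P₃ = P₂·(V₂/V₃)^γ = 28.42 bar.

T₃ ≈ 1.26e+03 K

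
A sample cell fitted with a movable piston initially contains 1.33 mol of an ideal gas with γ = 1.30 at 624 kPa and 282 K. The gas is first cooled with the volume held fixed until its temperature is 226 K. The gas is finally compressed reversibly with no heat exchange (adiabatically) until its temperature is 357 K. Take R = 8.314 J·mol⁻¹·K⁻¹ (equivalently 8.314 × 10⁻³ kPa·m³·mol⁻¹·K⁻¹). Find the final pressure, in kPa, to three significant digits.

From PV = nRT: V₁ = nRT₁/P₁ = 0.004997 m³.
V constant ⇒ P ∝ T: V₂ = V₁; P₂ = P₁·(T₂/T₁) = 500.1 kPa.
Reversible adiabatic, γ = 1.30: P₃ = P₂·(T₃/T₂)^(γ/(γ−1)) = 3626 kPa; V₃ = V₂·(T₂/T₃)^(1/(γ−1)) = 0.001089 m³.

P₃ ≈ 3.63e+03 kPa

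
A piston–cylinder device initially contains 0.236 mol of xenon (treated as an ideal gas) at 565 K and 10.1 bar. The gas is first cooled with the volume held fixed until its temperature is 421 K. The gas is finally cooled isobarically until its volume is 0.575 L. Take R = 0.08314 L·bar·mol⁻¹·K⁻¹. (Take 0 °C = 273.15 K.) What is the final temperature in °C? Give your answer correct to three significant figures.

T₃ ≈ -52.6 °C

From PV = nRT: V₁ = nRT₁/P₁ = 1.098 L.
V constant ⇒ P ∝ T: V₂ = V₁; P₂ = P₁·(T₂/T₁) = 7.526 bar.
P constant ⇒ V ∝ T: P₃ = P₂; T₃ = T₂·(V₃/V₂) = 220.5 K.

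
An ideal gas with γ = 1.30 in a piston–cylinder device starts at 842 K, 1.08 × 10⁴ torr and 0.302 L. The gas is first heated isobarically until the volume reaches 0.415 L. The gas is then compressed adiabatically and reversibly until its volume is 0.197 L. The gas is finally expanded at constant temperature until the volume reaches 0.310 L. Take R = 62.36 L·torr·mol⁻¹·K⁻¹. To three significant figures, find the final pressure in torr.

P constant ⇒ V ∝ T: P₂ = P₁; T₂ = T₁·(V₂/V₁) = 1157 K.
Reversible adiabatic, γ = 1.30: T₃ = T₂·(V₂/V₃)^(γ−1) = 1447 K; P₃ = P₂·(V₂/V₃)^γ = 2.845e+04 torr.
T constant ⇒ Boyle's law P V = const: T₄ = T₃; P₄ = P₃·(V₃/V₄) = 1.808e+04 torr.

P₄ ≈ 1.81e+04 torr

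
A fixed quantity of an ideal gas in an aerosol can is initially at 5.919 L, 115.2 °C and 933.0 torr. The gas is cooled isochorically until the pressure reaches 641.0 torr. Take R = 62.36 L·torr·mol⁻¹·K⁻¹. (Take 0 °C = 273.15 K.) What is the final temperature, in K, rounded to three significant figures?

T₂ ≈ 267 K

Convert: T₁ = 388.3 K.
V constant ⇒ P ∝ T: V₂ = V₁; T₂ = T₁·(P₂/P₁) = 266.8 K.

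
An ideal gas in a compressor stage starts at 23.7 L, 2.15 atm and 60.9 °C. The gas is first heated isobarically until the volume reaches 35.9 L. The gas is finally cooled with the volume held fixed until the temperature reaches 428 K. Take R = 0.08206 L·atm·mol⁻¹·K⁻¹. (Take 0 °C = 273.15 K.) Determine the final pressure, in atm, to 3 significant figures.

Convert: T₁ = 334.0 K.
Isobaric, so V/T is constant: P₂ = P₁; T₂ = T₁·(V₂/V₁) = 506.0 K.
Isochoric, so P/T is constant: V₃ = V₂; P₃ = P₂·(T₃/T₂) = 1.819 atm.

P₃ ≈ 1.82 atm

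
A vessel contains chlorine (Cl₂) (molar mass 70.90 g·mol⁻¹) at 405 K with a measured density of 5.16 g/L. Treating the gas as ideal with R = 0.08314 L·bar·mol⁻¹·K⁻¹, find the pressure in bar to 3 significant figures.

ρ = PM/(RT) ⇒ P = ρRT/M = (5.16 × 0.08314 × 405.0) / 70.90

P ≈ 2.45 bar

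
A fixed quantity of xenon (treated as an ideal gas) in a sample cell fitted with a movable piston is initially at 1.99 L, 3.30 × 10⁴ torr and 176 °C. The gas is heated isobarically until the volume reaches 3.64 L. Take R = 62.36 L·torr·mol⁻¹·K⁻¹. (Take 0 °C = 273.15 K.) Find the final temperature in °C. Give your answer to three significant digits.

Convert: T₁ = 449.1 K.
Isobaric, so V/T is constant: P₂ = P₁; T₂ = T₁·(V₂/V₁) = 821.6 K.

T₂ ≈ 548 °C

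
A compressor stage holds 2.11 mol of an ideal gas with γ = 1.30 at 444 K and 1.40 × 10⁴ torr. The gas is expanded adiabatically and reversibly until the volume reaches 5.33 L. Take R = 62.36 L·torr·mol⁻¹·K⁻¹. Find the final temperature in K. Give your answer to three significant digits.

From PV = nRT: V₁ = nRT₁/P₁ = 4.173 L.
Reversible adiabatic, γ = 1.30: T₂ = T₁·(V₁/V₂)^(γ−1) = 412.6 K; P₂ = P₁·(V₁/V₂)^γ = 1.018e+04 torr.

T₂ ≈ 413 K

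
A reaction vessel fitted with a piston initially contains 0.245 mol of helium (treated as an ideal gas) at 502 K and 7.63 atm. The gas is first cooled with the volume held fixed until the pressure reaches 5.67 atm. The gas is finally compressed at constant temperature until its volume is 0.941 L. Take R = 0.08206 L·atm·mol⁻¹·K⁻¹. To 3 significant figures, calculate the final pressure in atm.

P₃ ≈ 7.97 atm

From PV = nRT: V₁ = nRT₁/P₁ = 1.323 L.
Isochoric, so P/T is constant: V₂ = V₁; T₂ = T₁·(P₂/P₁) = 373.0 K.
T constant ⇒ Boyle's law P V = const: T₃ = T₂; P₃ = P₂·(V₂/V₃) = 7.970 atm.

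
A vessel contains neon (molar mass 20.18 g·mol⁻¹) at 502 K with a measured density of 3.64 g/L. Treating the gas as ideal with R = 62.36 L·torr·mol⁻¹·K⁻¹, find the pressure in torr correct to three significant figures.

P ≈ 5.65e+03 torr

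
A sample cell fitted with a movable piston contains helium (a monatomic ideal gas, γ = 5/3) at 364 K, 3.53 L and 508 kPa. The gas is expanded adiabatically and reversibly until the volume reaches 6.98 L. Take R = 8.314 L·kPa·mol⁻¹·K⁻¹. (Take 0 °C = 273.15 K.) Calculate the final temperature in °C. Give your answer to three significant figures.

T₂ ≈ -42.1 °C

Reversible adiabatic, γ = 5/3: T₂ = T₁·(V₁/V₂)^(γ−1) = 231.1 K; P₂ = P₁·(V₁/V₂)^γ = 163.1 kPa.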